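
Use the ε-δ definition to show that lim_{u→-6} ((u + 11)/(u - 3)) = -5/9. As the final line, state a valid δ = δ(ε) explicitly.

Suppose ε > 0. We want δ > 0 with 0 < |u + 6| < δ ⇒ |(u + 11)/(u - 3) + 5/9| < ε.
Combining over a common denominator, (u + 11)/(u - 3) + 5/9 = [(u + 11)·(-9) − 5·(u - 3)] / [(-9)·(u - 3)] = -14(u + 6) / ((-9)(u - 3)).
So |(u + 11)/(u - 3) + 5/9| = 14|u + 6| / (9·|u − 3|).
Require δ ≤ 9/2, so |u − 3| ≥ |-9| − |u + 6| > 9 − 9/2 = 9/2.
Hence |(u + 11)/(u - 3) + 5/9| < 14|u + 6|/(9·(9/2)) = (28/81)|u + 6|, which is < ε once |u + 6| < (81/28)ε.
Take δ = min(9/2, (81/28)ε). Then 0 < |u + 6| < δ forces both bounds, so |(u + 11)/(u - 3) + 5/9| < ε.

δ = min(9/2, (81/28)ε)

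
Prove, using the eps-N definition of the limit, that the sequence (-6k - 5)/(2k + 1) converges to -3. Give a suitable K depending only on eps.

Let eps > 0 be given. For k ≥ 1, |(-6k - 5)/(2k + 1) + 3| = |-4|/(2(2k + 1)) = 4/(2(2k + 1)).
Since 2k + 1 ≥ 2k for k ≥ 1, this is ≤ 4/(2·2k) = 1/k.
So |(-6k - 5)/(2k + 1) + 3| < eps whenever k > 1/eps.
Take K = 1/eps. If k > K then |(-6k - 5)/(2k + 1) + 3| ≤ 1/k < eps.

K = 1/eps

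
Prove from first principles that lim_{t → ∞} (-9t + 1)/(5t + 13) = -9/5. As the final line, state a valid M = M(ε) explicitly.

Fix ε > 0. We seek M > 0 such that t > M implies |(-9t + 1)/(5t + 13) + 9/5| < ε.
(-9t + 1)/(5t + 13) + 9/5 = (5(-9t + 1) − (-9)(5t + 13)) / (5(5t + 13)) = 122/(5(5t + 13)).
For t > 0 we have 5t + 13 > 5t, so |(-9t + 1)/(5t + 13) + 9/5| = 122/(5(5t + 13)) < 122/(5·5t) = (122/25)/t.
Thus |(-9t + 1)/(5t + 13) + 9/5| < ε whenever t > (122/25)/ε.
Take M = (122/25)/ε. If t > M then |(-9t + 1)/(5t + 13) + 9/5| < (122/25)/t < ε.

M = (122/25)/ε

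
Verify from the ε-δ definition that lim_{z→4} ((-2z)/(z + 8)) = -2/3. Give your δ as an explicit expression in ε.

δ = min(6, (9/2)ε)

Let ε > 0 be given. We want δ > 0 with 0 < |z − 4| < δ ⇒ |(-2z)/(z + 8) + 2/3| < ε.
Combining over a common denominator, (-2z)/(z + 8) + 2/3 = [(-2z)·12 − (-8)·(z + 8)] / [12·(z + 8)] = -16(z − 4) / (12(z + 8)).
So |(-2z)/(z + 8) + 2/3| = 16|z − 4| / (12·|z + 8|).
Restrict δ ≤ 6. Then |z − 4| < 6 gives |z + 8| = |(z − 4) + 12| ≥ 12 − 6 = 6.
Hence |(-2z)/(z + 8) + 2/3| < 16|z − 4|/(12·6) = (2/9)|z − 4|, which is < ε once |z − 4| < (9/2)ε.
Take δ = min(6, (9/2)ε). Then 0 < |z − 4| < δ forces both bounds, so |(-2z)/(z + 8) + 2/3| < ε.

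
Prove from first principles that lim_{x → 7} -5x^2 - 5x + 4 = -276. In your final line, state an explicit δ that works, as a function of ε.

δ = min(1, ε/80)

Let ε > 0 be given. We want δ > 0 such that 0 < |x − 7| < δ implies |(-5x^2 - 5x + 4) + 276| < ε.
(-5x^2 - 5x + 4) + 276 = -5x^2 - 5x + 280 = (x − 7)(-5x - 40).
So |(-5x^2 - 5x + 4) + 276| = |x − 7|·|-5x - 40|.
Assume first that |x − 7| < 1, so |x| < 8. Then |-5x - 40| ≤ 5·8 + 40 = 80.
Hence |(-5x^2 - 5x + 4) + 276| ≤ 80|x − 7| < ε provided |x − 7| < ε/80.
Choosing δ = min(1, ε/80) ensures both conditions, hence |(-5x^2 - 5x + 4) + 276| < ε.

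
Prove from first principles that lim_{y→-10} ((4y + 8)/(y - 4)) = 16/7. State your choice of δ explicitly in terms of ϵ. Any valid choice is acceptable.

Let ϵ > 0. We want δ > 0 with 0 < |y + 10| < δ ⇒ |(4y + 8)/(y - 4) − (16/7)| < ϵ.
Combining over a common denominator, (4y + 8)/(y - 4) − (16/7) = [(4y + 8)·(-14) − (-32)·(y - 4)] / [(-14)·(y - 4)] = -24(y + 10) / ((-14)(y - 4)).
So |(4y + 8)/(y - 4) − (16/7)| = 24|y + 10| / (14·|y − 4|).
Require δ ≤ 7, so |y − 4| ≥ |-14| − |y + 10| > 14 − 7 = 7.
Hence |(4y + 8)/(y - 4) − (16/7)| < 24|y + 10|/(14·7) = (12/49)|y + 10|, which is < ϵ once |y + 10| < (49/12)ϵ.
Take δ = min(7, (49/12)ϵ). Then 0 < |y + 10| < δ forces both bounds, so |(4y + 8)/(y - 4) − (16/7)| < ϵ.

δ = min(7, (49/12)ϵ)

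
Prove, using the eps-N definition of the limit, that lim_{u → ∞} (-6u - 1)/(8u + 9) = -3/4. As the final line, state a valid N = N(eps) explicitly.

Let eps > 0 be given. We seek N > 0 such that u > N implies |(-6u - 1)/(8u + 9) + 3/4| < eps.
(-6u - 1)/(8u + 9) + 3/4 = (8(-6u - 1) − (-6)(8u + 9)) / (8(8u + 9)) = 46/(8(8u + 9)).
For u > 0 we have 8u + 9 > 8u, so |(-6u - 1)/(8u + 9) + 3/4| = 46/(8(8u + 9)) < 46/(8·8u) = (23/32)/u.
Thus |(-6u - 1)/(8u + 9) + 3/4| < eps whenever u > (23/32)/eps.
Take N = (23/32)/eps. If u > N then |(-6u - 1)/(8u + 9) + 3/4| < (23/32)/u < eps.

N = (23/32)/eps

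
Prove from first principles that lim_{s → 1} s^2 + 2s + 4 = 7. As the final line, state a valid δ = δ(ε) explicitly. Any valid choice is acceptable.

Let ε > 0 be given. We want δ > 0 such that 0 < |s − 1| < δ implies |(s^2 + 2s + 4) − 7| < ε.
(s^2 + 2s + 4) − 7 = s^2 + 2s - 3 = (s − 1)(s + 3).
So |(s^2 + 2s + 4) − 7| = |s − 1|·|s + 3|.
Assume first that |s − 1| < 2, so |s| < 3. Then |s + 3| ≤ 3 + 3 = 6.
Hence |(s^2 + 2s + 4) − 7| ≤ 6|s − 1| < ε provided |s − 1| < ε/6.
Take δ = min(2, ε/6). Then 0 < |s − 1| < δ gives both |s − 1| < 2 and |s − 1| < ε/6, so |(s^2 + 2s + 4) − 7| < ε.

δ = min(2, ε/6)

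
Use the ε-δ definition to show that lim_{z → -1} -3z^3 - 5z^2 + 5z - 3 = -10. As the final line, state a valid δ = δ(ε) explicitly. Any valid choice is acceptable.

δ = min(1, ε/23)

Let ε > 0 be given. We want δ > 0 such that 0 < |z + 1| < δ implies |(-3z^3 - 5z^2 + 5z - 3) + 10| < ε.
(-3z^3 - 5z^2 + 5z - 3) + 10 = -3z^3 - 5z^2 + 5z + 7 = (z + 1)(-3z^2 - 2z + 7).
So |(-3z^3 - 5z^2 + 5z - 3) + 10| = |z + 1|·|-3z^2 - 2z + 7|.
Assume first that |z + 1| < 1, so |z| < 2. Then |-3z^2 - 2z + 7| ≤ 3·2^2 + 2·2 + 7 = 23.
Hence |(-3z^3 - 5z^2 + 5z - 3) + 10| ≤ 23|z + 1| < ε provided |z + 1| < ε/23.
Choosing δ = min(1, ε/23) ensures both conditions, hence |(-3z^3 - 5z^2 + 5z - 3) + 10| < ε.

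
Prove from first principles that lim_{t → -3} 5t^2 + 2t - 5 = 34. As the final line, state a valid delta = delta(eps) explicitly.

Let eps > 0 be given. We want delta > 0 such that 0 < |t + 3| < delta implies |(5t^2 + 2t - 5) − 34| < eps.
(5t^2 + 2t - 5) − 34 = 5t^2 + 2t - 39 = (t + 3)(5t - 13).
So |(5t^2 + 2t - 5) − 34| = |t + 3|·|5t - 13|.
Assume first that |t + 3| < 1, so |t| < 4. Then |5t - 13| ≤ 5·4 + 13 = 33.
Hence |(5t^2 + 2t - 5) − 34| ≤ 33|t + 3| < eps provided |t + 3| < eps/33.
Take delta = min(1, eps/33). Then 0 < |t + 3| < delta gives both |t + 3| < 1 and |t + 3| < eps/33, so |(5t^2 + 2t - 5) − 34| < eps.

delta = min(1, eps/33)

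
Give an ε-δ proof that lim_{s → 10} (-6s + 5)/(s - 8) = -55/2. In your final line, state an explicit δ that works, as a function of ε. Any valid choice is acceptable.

Fix ε > 0. We want δ > 0 with 0 < |s − 10| < δ ⇒ |(-6s + 5)/(s - 8) + 55/2| < ε.
Combining over a common denominator, (-6s + 5)/(s - 8) + 55/2 = [(-6s + 5)·2 − (-55)·(s - 8)] / [2·(s - 8)] = 43(s − 10) / (2(s - 8)).
So |(-6s + 5)/(s - 8) + 55/2| = 43|s − 10| / (2·|s − 8|).
Require δ ≤ 1, so |s − 8| ≥ |2| − |s − 10| > 2 − 1 = 1.
Hence |(-6s + 5)/(s - 8) + 55/2| < 43|s − 10|/(2·1) = (43/2)|s − 10|, which is < ε once |s − 10| < (2/43)ε.
Take δ = min(1, (2/43)ε). Then 0 < |s − 10| < δ forces both bounds, so |(-6s + 5)/(s - 8) + 55/2| < ε.

δ = min(1, (2/43)ε)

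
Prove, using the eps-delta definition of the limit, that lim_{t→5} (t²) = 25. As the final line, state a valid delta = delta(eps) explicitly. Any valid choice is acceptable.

Let eps > 0. We seek delta > 0 with 0 < |t − 5| < delta ⇒ |t² − 25| < eps.
Factor: t² − 25 = (t − 5)(t + 5), so |t² − 25| = |t − 5|·|t + 5|.
Restrict delta ≤ 1. Then |t − 5| < 1 gives |t| < 6, so by the triangle inequality |t + 5| ≤ 6 + 5 = 11.
Hence |t² − 25| ≤ 11|t − 5|, which is < eps once |t − 5| < eps/11.
Take delta = min(1, eps/11). If 0 < |t − 5| < delta then both bounds hold and |t² − 25| ≤ 11|t − 5| < 11·(eps/11) = eps.

delta = min(1, eps/11)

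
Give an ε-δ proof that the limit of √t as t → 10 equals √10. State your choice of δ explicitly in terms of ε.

δ = min(10, √10·ε)

Let ε > 0. We want δ > 0 such that 0 < |t − 10| < δ implies |√t − √10| < ε.
Multiplying by the conjugate, |√t − √10| = |t − 10|/(√t + √10).
Restrict δ ≤ 10 so that |t − 10| < 10 forces t > 0, and then √t + √10 > √10.
Hence |√t − √10| < |t − 10|/√10, which is < ε once |t − 10| < √10·ε.
Take δ = min(10, √10·ε). If 0 < |t − 10| < δ then t > 0 and |√t − √10| < |t − 10|/√10 < ε.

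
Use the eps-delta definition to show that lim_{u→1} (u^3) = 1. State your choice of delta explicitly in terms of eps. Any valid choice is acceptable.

Let eps > 0 be given. We seek delta > 0 with 0 < |u − 1| < delta ⇒ |u^3 − 1| < eps.
Factor: u^3 − 1 = (u − 1)(u^2 + u + 1), so |u^3 − 1| = |u − 1|·|u^2 + u + 1|.
Impose delta ≤ 2 so that |u| < 3; then |u^2 + u + 1| ≤ 13.
Hence |u^3 − 1| ≤ 13|u − 1|, which is < eps once |u − 1| < eps/13.
Take delta = min(2, eps/13). If 0 < |u − 1| < delta then both bounds hold and |u^3 − 1| ≤ 13|u − 1| < 13·(eps/13) = eps.

delta = min(2, eps/13)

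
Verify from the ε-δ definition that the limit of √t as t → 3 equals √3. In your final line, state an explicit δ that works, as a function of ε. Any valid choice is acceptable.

δ = min(3, √3·ε)

Let ε > 0. We want δ > 0 such that 0 < |t − 3| < δ implies |√t − √3| < ε.
Rationalise: √t − √3 = (t − 3)/(√t + √3), so |√t − √3| = |t − 3|/(√t + √3).
Restrict δ ≤ 3 so that |t − 3| < 3 forces t > 0, and then √t + √3 > √3.
Hence |√t − √3| < |t − 3|/√3, which is < ε once |t − 3| < √3·ε.
Take δ = min(3, √3·ε). If 0 < |t − 3| < δ then t > 0 and |√t − √3| < |t − 3|/√3 < ε.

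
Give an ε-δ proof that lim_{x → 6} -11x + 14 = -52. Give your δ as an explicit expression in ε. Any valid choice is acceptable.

Fix ε > 0. We need δ > 0 so that 0 < |x − 6| < δ implies |(-11x + 14) + 52| < ε.
Since (-11x + 14) + 52 = -11(x − 6), we have |(-11x + 14) + 52| = 11|x − 6|.
Thus it suffices that |x − 6| < ε/11.
Take δ = ε/11. If 0 < |x − 6| < δ then |(-11x + 14) + 52| = 11|x − 6| < 11·(ε/11) = ε.

δ = ε/11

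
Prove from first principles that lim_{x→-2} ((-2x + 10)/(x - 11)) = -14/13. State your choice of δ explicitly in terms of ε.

Suppose ε > 0. We want δ > 0 with 0 < |x + 2| < δ ⇒ |(-2x + 10)/(x - 11) + 14/13| < ε.
Combining over a common denominator, (-2x + 10)/(x - 11) + 14/13 = [(-2x + 10)·(-13) − 14·(x - 11)] / [(-13)·(x - 11)] = 12(x + 2) / ((-13)(x - 11)).
So |(-2x + 10)/(x - 11) + 14/13| = 12|x + 2| / (13·|x − 11|).
Restrict δ ≤ 13/2. Then |x + 2| < 13/2 gives |x − 11| = |(x + 2) + (-13)| ≥ 13 − 13/2 = 13/2.
Hence |(-2x + 10)/(x - 11) + 14/13| < 12|x + 2|/(13·(13/2)) = (24/169)|x + 2|, which is < ε once |x + 2| < (169/24)ε.
Take δ = min(13/2, (169/24)ε). Then 0 < |x + 2| < δ forces both bounds, so |(-2x + 10)/(x - 11) + 14/13| < ε.

δ = min(13/2, (169/24)ε)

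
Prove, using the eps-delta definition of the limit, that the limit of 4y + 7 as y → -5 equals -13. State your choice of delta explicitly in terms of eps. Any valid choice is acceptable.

Fix eps > 0. We need delta > 0 so that 0 < |y + 5| < delta implies |(4y + 7) + 13| < eps.
|(4y + 7) + 13| = |4y + 20| = 4|y + 5|.
So 4|y + 5| < eps exactly when |y + 5| < eps/4.
Take delta = eps/4. If 0 < |y + 5| < delta then |(4y + 7) + 13| = 4|y + 5| < 4·(eps/4) = eps.

delta = eps/4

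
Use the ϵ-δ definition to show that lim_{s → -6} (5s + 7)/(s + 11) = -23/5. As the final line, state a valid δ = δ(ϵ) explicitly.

δ = min(5/2, (25/96)ϵ)

Fix ϵ > 0. We want δ > 0 with 0 < |s + 6| < δ ⇒ |(5s + 7)/(s + 11) + 23/5| < ϵ.
Combining over a common denominator, (5s + 7)/(s + 11) + 23/5 = [(5s + 7)·5 − (-23)·(s + 11)] / [5·(s + 11)] = 48(s + 6) / (5(s + 11)).
So |(5s + 7)/(s + 11) + 23/5| = 48|s + 6| / (5·|s + 11|).
Require δ ≤ 5/2, so |s + 11| ≥ |5| − |s + 6| > 5 − 5/2 = 5/2.
Hence |(5s + 7)/(s + 11) + 23/5| < 48|s + 6|/(5·(5/2)) = (96/25)|s + 6|, which is < ϵ once |s + 6| < (25/96)ϵ.
Take δ = min(5/2, (25/96)ϵ). Then 0 < |s + 6| < δ forces both bounds, so |(5s + 7)/(s + 11) + 23/5| < ϵ.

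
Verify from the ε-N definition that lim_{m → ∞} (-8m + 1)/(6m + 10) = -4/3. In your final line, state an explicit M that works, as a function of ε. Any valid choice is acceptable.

M = (43/18)/ε

Suppose ε > 0. For m ≥ 1, |(-8m + 1)/(6m + 10) + 4/3| = |86|/(6(6m + 10)) = 86/(6(6m + 10)).
Since 6m + 10 ≥ 6m for m ≥ 1, this is ≤ 86/(6·6m) = (43/18)/m.
So |(-8m + 1)/(6m + 10) + 4/3| < ε whenever m > (43/18)/ε.
Take M = (43/18)/ε. If m > M then |(-8m + 1)/(6m + 10) + 4/3| ≤ (43/18)/m < ε.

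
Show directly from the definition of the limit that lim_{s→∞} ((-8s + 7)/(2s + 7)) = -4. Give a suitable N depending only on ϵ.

N = (35/2)/ϵ

Fix ϵ > 0. We seek N > 0 such that s > N implies |(-8s + 7)/(2s + 7) + 4| < ϵ.
(-8s + 7)/(2s + 7) + 4 = (2(-8s + 7) − (-8)(2s + 7)) / (2(2s + 7)) = 70/(2(2s + 7)).
For s > 0 we have 2s + 7 > 2s, so |(-8s + 7)/(2s + 7) + 4| = 70/(2(2s + 7)) < 70/(2·2s) = (35/2)/s.
Thus |(-8s + 7)/(2s + 7) + 4| < ϵ whenever s > (35/2)/ϵ.
Take N = (35/2)/ϵ. If s > N then |(-8s + 7)/(2s + 7) + 4| < (35/2)/s < ϵ.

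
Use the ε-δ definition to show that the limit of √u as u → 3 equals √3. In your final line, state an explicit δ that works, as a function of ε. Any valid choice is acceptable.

δ = min(3, √3·ε)

Suppose ε > 0. We want δ > 0 such that 0 < |u − 3| < δ implies |√u − √3| < ε.
Rationalise: √u − √3 = (u − 3)/(√u + √3), so |√u − √3| = |u − 3|/(√u + √3).
Restrict δ ≤ 3 so that |u − 3| < 3 forces u > 0, and then √u + √3 > √3.
Hence |√u − √3| < |u − 3|/√3, which is < ε once |u − 3| < √3·ε.
Take δ = min(3, √3·ε). If 0 < |u − 3| < δ then u > 0 and |√u − √3| < |u − 3|/√3 < ε.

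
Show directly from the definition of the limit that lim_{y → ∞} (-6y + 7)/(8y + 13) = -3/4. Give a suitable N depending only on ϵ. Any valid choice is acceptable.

Suppose ϵ > 0. We seek N > 0 such that y > N implies |(-6y + 7)/(8y + 13) + 3/4| < ϵ.
(-6y + 7)/(8y + 13) + 3/4 = (8(-6y + 7) − (-6)(8y + 13)) / (8(8y + 13)) = 134/(8(8y + 13)).
For y > 0 we have 8y + 13 > 8y, so |(-6y + 7)/(8y + 13) + 3/4| = 134/(8(8y + 13)) < 134/(8·8y) = (67/32)/y.
Thus |(-6y + 7)/(8y + 13) + 3/4| < ϵ whenever y > (67/32)/ϵ.
Take N = (67/32)/ϵ. If y > N then |(-6y + 7)/(8y + 13) + 3/4| < (67/32)/y < ϵ.

N = (67/32)/ϵ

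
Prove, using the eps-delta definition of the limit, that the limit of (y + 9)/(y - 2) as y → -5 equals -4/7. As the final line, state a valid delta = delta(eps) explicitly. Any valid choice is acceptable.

delta = min(7/2, (49/22)eps)

Let eps > 0 be given. We want delta > 0 with 0 < |y + 5| < delta ⇒ |(y + 9)/(y - 2) + 4/7| < eps.
Combining over a common denominator, (y + 9)/(y - 2) + 4/7 = [(y + 9)·(-7) − 4·(y - 2)] / [(-7)·(y - 2)] = -11(y + 5) / ((-7)(y - 2)).
So |(y + 9)/(y - 2) + 4/7| = 11|y + 5| / (7·|y − 2|).
Require delta ≤ 7/2, so |y − 2| ≥ |-7| − |y + 5| > 7 − 7/2 = 7/2.
Hence |(y + 9)/(y - 2) + 4/7| < 11|y + 5|/(7·(7/2)) = (22/49)|y + 5|, which is < eps once |y + 5| < (49/22)eps.
Take delta = min(7/2, (49/22)eps). Then 0 < |y + 5| < delta forces both bounds, so |(y + 9)/(y - 2) + 4/7| < eps.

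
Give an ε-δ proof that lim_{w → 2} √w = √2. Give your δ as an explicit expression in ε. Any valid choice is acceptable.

δ = min(2, √2·ε)

Suppose ε > 0. We want δ > 0 such that 0 < |w − 2| < δ implies |√w − √2| < ε.
Rationalise: √w − √2 = (w − 2)/(√w + √2), so |√w − √2| = |w − 2|/(√w + √2).
Restrict δ ≤ 2 so that |w − 2| < 2 forces w > 0, and then √w + √2 > √2.
Hence |√w − √2| < |w − 2|/√2, which is < ε once |w − 2| < √2·ε.
Take δ = min(2, √2·ε). If 0 < |w − 2| < δ then w > 0 and |√w − √2| < |w − 2|/√2 < ε.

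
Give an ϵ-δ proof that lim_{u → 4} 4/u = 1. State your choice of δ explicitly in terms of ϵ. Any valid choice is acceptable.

δ = min(2, 2ϵ)

Let ϵ > 0. We seek δ > 0 such that 0 < |u − 4| < δ implies |4/u − 1| < ϵ.
|4/u − 1| = 4·|4 − u|/(4·|u|) = 4|u − 4|/(4|u|).
Restrict δ ≤ 2. Then |u − 4| < 2 gives |u| > 2, so 4|u| > 8.
Then |4/u − 1| < 4|u − 4|/8, which is < ϵ when |u − 4| < 2ϵ.
Take δ = min(2, 2ϵ). Then 0 < |u − 4| < δ gives both |u − 4| < 2 and |u − 4| < 2ϵ, so |4/u − 1| < ϵ.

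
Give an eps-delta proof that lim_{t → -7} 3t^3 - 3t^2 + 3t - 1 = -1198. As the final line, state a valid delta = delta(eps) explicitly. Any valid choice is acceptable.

delta = min(1, eps/555)

Let eps > 0. We want delta > 0 such that 0 < |t + 7| < delta implies |(3t^3 - 3t^2 + 3t - 1) + 1198| < eps.
(3t^3 - 3t^2 + 3t - 1) + 1198 = 3t^3 - 3t^2 + 3t + 1197 = (t + 7)(3t^2 - 24t + 171).
So |(3t^3 - 3t^2 + 3t - 1) + 1198| = |t + 7|·|3t^2 - 24t + 171|.
Require delta ≤ 1. Then |t + 7| < 1 gives |t| < 8, and by the triangle inequality |3t^2 - 24t + 171| ≤ 3·8^2 + 24·8 + 171 = 555.
Hence |(3t^3 - 3t^2 + 3t - 1) + 1198| ≤ 555|t + 7| < eps provided |t + 7| < eps/555.
Take delta = min(1, eps/555). Then 0 < |t + 7| < delta gives both |t + 7| < 1 and |t + 7| < eps/555, so |(3t^3 - 3t^2 + 3t - 1) + 1198| < eps.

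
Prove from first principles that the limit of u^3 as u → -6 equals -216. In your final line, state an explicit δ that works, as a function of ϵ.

Let ϵ > 0. We seek δ > 0 with 0 < |u + 6| < δ ⇒ |u^3 + 216| < ϵ.
Factor: u^3 + 216 = (u + 6)(u^2 - 6u + 36), so |u^3 + 216| = |u + 6|·|u^2 - 6u + 36|.
Restrict δ ≤ 1. Then |u + 6| < 1 gives |u| < 7, so by the triangle inequality |u^2 - 6u + 36| ≤ 7^2 + 6·7 + 36 = 127.
Hence |u^3 + 216| ≤ 127|u + 6|, which is < ϵ once |u + 6| < ϵ/127.
Take δ = min(1, ϵ/127). If 0 < |u + 6| < δ then both bounds hold and |u^3 + 216| ≤ 127|u + 6| < 127·(ϵ/127) = ϵ.

δ = min(1, ϵ/127)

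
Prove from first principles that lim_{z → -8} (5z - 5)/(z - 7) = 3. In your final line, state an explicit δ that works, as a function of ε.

Let ε > 0 be given. We want δ > 0 with 0 < |z + 8| < δ ⇒ |(5z - 5)/(z - 7) − 3| < ε.
Combining over a common denominator, (5z - 5)/(z - 7) − 3 = [(5z - 5)·(-15) − (-45)·(z - 7)] / [(-15)·(z - 7)] = -30(z + 8) / ((-15)(z - 7)).
So |(5z - 5)/(z - 7) − 3| = 30|z + 8| / (15·|z − 7|).
Require δ ≤ 15/2, so |z − 7| ≥ |-15| − |z + 8| > 15 − 15/2 = 15/2.
Hence |(5z - 5)/(z - 7) − 3| < 30|z + 8|/(15·(15/2)) = (4/15)|z + 8|, which is < ε once |z + 8| < (15/4)ε.
Take δ = min(15/2, (15/4)ε). Then 0 < |z + 8| < δ forces both bounds, so |(5z - 5)/(z - 7) − 3| < ε.

δ = min(15/2, (15/4)ε)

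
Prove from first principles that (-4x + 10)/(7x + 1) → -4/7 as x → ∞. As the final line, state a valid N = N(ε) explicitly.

N = (74/49)/ε

Let ε > 0 be given. We seek N > 0 such that x > N implies |(-4x + 10)/(7x + 1) + 4/7| < ε.
(-4x + 10)/(7x + 1) + 4/7 = (7(-4x + 10) − (-4)(7x + 1)) / (7(7x + 1)) = 74/(7(7x + 1)).
For x > 0 we have 7x + 1 > 7x, so |(-4x + 10)/(7x + 1) + 4/7| = 74/(7(7x + 1)) < 74/(7·7x) = (74/49)/x.
Thus |(-4x + 10)/(7x + 1) + 4/7| < ε whenever x > (74/49)/ε.
Take N = (74/49)/ε. If x > N then |(-4x + 10)/(7x + 1) + 4/7| < (74/49)/x < ε.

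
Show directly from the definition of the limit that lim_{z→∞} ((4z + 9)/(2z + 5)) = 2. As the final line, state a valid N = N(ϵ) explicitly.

N = (1/2)/ϵ

Let ϵ > 0 be given. We seek N > 0 such that z > N implies |(4z + 9)/(2z + 5) − 2| < ϵ.
(4z + 9)/(2z + 5) − 2 = (2(4z + 9) − 4(2z + 5)) / (2(2z + 5)) = -2/(2(2z + 5)).
For z > 0 we have 2z + 5 > 2z, so |(4z + 9)/(2z + 5) − 2| = 2/(2(2z + 5)) < 2/(2·2z) = (1/2)/z.
Thus |(4z + 9)/(2z + 5) − 2| < ϵ whenever z > (1/2)/ϵ.
Take N = (1/2)/ϵ. If z > N then |(4z + 9)/(2z + 5) − 2| < (1/2)/z < ϵ.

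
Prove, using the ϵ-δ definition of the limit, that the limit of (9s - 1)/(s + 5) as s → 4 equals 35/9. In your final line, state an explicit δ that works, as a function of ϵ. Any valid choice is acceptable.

δ = min(9/2, (81/92)ϵ)

Let ϵ > 0. We want δ > 0 with 0 < |s − 4| < δ ⇒ |(9s - 1)/(s + 5) − (35/9)| < ϵ.
Combining over a common denominator, (9s - 1)/(s + 5) − (35/9) = [(9s - 1)·9 − 35·(s + 5)] / [9·(s + 5)] = 46(s − 4) / (9(s + 5)).
So |(9s - 1)/(s + 5) − (35/9)| = 46|s − 4| / (9·|s + 5|).
Restrict δ ≤ 9/2. Then |s − 4| < 9/2 gives |s + 5| = |(s − 4) + 9| ≥ 9 − 9/2 = 9/2.
Hence |(9s - 1)/(s + 5) − (35/9)| < 46|s − 4|/(9·(9/2)) = (92/81)|s − 4|, which is < ϵ once |s − 4| < (81/92)ϵ.
Take δ = min(9/2, (81/92)ϵ). Then 0 < |s − 4| < δ forces both bounds, so |(9s - 1)/(s + 5) − (35/9)| < ϵ.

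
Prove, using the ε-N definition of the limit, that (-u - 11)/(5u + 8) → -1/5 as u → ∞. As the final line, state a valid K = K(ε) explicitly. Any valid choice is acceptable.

Let ε > 0 be given. We seek K > 0 such that u > K implies |(-u - 11)/(5u + 8) + 1/5| < ε.
(-u - 11)/(5u + 8) + 1/5 = (5(-u - 11) − (-1)(5u + 8)) / (5(5u + 8)) = -47/(5(5u + 8)).
For u > 0 we have 5u + 8 > 5u, so |(-u - 11)/(5u + 8) + 1/5| = 47/(5(5u + 8)) < 47/(5·5u) = (47/25)/u.
Thus |(-u - 11)/(5u + 8) + 1/5| < ε whenever u > (47/25)/ε.
Take K = (47/25)/ε. If u > K then |(-u - 11)/(5u + 8) + 1/5| < (47/25)/u < ε.

K = (47/25)/ε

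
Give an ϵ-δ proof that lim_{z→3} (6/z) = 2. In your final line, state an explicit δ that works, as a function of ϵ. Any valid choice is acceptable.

Let ϵ > 0. We seek δ > 0 such that 0 < |z − 3| < δ implies |6/z − 2| < ϵ.
|6/z − 2| = 6·|3 − z|/(3·|z|) = 6|z − 3|/(3|z|).
Require δ ≤ 3/2 so that |z| > 3 − 3/2 = 3/2, hence 3|z| > 9/2.
Then |6/z − 2| < 6|z − 3|/(9/2), which is < ϵ when |z − 3| < (3/4)ϵ.
Take δ = min(3/2, (3/4)ϵ). Then 0 < |z − 3| < δ gives both |z − 3| < 3/2 and |z − 3| < (3/4)ϵ, so |6/z − 2| < ϵ.

δ = min(3/2, (3/4)ϵ)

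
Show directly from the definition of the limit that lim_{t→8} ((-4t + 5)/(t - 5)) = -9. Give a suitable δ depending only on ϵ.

Let ϵ > 0 be given. We want δ > 0 with 0 < |t − 8| < δ ⇒ |(-4t + 5)/(t - 5) + 9| < ϵ.
Combining over a common denominator, (-4t + 5)/(t - 5) + 9 = [(-4t + 5)·3 − (-27)·(t - 5)] / [3·(t - 5)] = 15(t − 8) / (3(t - 5)).
So |(-4t + 5)/(t - 5) + 9| = 15|t − 8| / (3·|t − 5|).
Restrict δ ≤ 3/2. Then |t − 8| < 3/2 gives |t − 5| = |(t − 8) + 3| ≥ 3 − 3/2 = 3/2.
Hence |(-4t + 5)/(t - 5) + 9| < 15|t − 8|/(3·(3/2)) = (10/3)|t − 8|, which is < ϵ once |t − 8| < (3/10)ϵ.
Take δ = min(3/2, (3/10)ϵ). Then 0 < |t − 8| < δ forces both bounds, so |(-4t + 5)/(t - 5) + 9| < ϵ.

δ = min(3/2, (3/10)ϵ)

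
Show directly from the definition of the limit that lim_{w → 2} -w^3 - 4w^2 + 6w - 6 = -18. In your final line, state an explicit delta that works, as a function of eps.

delta = min(1, eps/33)

Fix eps > 0. We want delta > 0 such that 0 < |w − 2| < delta implies |(-w^3 - 4w^2 + 6w - 6) + 18| < eps.
(-w^3 - 4w^2 + 6w - 6) + 18 = -w^3 - 4w^2 + 6w + 12 = (w − 2)(-w^2 - 6w - 6).
So |(-w^3 - 4w^2 + 6w - 6) + 18| = |w − 2|·|-w^2 - 6w - 6|.
Assume first that |w − 2| < 1, so |w| < 3. Then |-w^2 - 6w - 6| ≤ 3^2 + 6·3 + 6 = 33.
Hence |(-w^3 - 4w^2 + 6w - 6) + 18| ≤ 33|w − 2| < eps provided |w − 2| < eps/33.
Take delta = min(1, eps/33). Then 0 < |w − 2| < delta gives both |w − 2| < 1 and |w − 2| < eps/33, so |(-w^3 - 4w^2 + 6w - 6) + 18| < eps.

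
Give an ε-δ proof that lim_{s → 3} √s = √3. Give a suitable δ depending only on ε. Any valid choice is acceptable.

δ = min(3, √3·ε)

Let ε > 0 be given. We want δ > 0 such that 0 < |s − 3| < δ implies |√s − √3| < ε.
Rationalise: √s − √3 = (s − 3)/(√s + √3), so |√s − √3| = |s − 3|/(√s + √3).
Restrict δ ≤ 3 so that |s − 3| < 3 forces s > 0, and then √s + √3 > √3.
Hence |√s − √3| < |s − 3|/√3, which is < ε once |s − 3| < √3·ε.
Take δ = min(3, √3·ε). If 0 < |s − 3| < δ then s > 0 and |√s − √3| < |s − 3|/√3 < ε.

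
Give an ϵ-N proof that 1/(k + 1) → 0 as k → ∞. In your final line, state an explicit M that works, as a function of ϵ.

M = 1/ϵ

Fix ϵ > 0. For k ≥ 1, |1/(k + 1) − 0| = 1/(k + 1) ≤ 1/k.
We need 1/k < ϵ, i.e. k > 1/ϵ.
Take M = 1/ϵ. If k > M then |1/(k + 1)| ≤ 1/k < ϵ.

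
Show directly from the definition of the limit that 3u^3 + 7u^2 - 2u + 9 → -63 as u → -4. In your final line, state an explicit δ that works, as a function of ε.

δ = min(1, ε/118)

Let ε > 0. We want δ > 0 such that 0 < |u + 4| < δ implies |(3u^3 + 7u^2 - 2u + 9) + 63| < ε.
(3u^3 + 7u^2 - 2u + 9) + 63 = 3u^3 + 7u^2 - 2u + 72 = (u + 4)(3u^2 - 5u + 18).
So |(3u^3 + 7u^2 - 2u + 9) + 63| = |u + 4|·|3u^2 - 5u + 18|.
Assume first that |u + 4| < 1, so |u| < 5. Then |3u^2 - 5u + 18| ≤ 3·5^2 + 5·5 + 18 = 118.
Hence |(3u^3 + 7u^2 - 2u + 9) + 63| ≤ 118|u + 4| < ε provided |u + 4| < ε/118.
Take δ = min(1, ε/118). Then 0 < |u + 4| < δ gives both |u + 4| < 1 and |u + 4| < ε/118, so |(3u^3 + 7u^2 - 2u + 9) + 63| < ε.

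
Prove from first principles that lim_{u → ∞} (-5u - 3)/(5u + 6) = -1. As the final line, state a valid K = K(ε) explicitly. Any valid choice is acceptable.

K = (3/5)/ε

Suppose ε > 0. We seek K > 0 such that u > K implies |(-5u - 3)/(5u + 6) + 1| < ε.
(-5u - 3)/(5u + 6) + 1 = (5(-5u - 3) − (-5)(5u + 6)) / (5(5u + 6)) = 15/(5(5u + 6)).
For u > 0 we have 5u + 6 > 5u, so |(-5u - 3)/(5u + 6) + 1| = 15/(5(5u + 6)) < 15/(5·5u) = (3/5)/u.
Thus |(-5u - 3)/(5u + 6) + 1| < ε whenever u > (3/5)/ε.
Take K = (3/5)/ε. If u > K then |(-5u - 3)/(5u + 6) + 1| < (3/5)/u < ε.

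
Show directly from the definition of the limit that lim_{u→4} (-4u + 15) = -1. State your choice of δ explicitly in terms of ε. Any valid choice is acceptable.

δ = ε/4

Let ε > 0 be given. We need δ > 0 so that 0 < |u − 4| < δ implies |(-4u + 15) + 1| < ε.
|(-4u + 15) + 1| = |-4u + 16| = 4|u − 4|.
So 4|u − 4| < ε exactly when |u − 4| < ε/4.
Choosing δ = ε/4 gives |(-4u + 15) + 1| = 4|u − 4| < ε whenever |u − 4| < δ.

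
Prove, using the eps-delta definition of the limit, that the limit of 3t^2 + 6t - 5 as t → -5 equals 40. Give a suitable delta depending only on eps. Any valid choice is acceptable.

delta = min(2, eps/30)

Let eps > 0 be given. We want delta > 0 such that 0 < |t + 5| < delta implies |(3t^2 + 6t - 5) − 40| < eps.
(3t^2 + 6t - 5) − 40 = 3t^2 + 6t - 45 = (t + 5)(3t - 9).
So |(3t^2 + 6t - 5) − 40| = |t + 5|·|3t - 9|.
Require delta ≤ 2. Then |t + 5| < 2 gives |t| < 7, and by the triangle inequality |3t - 9| ≤ 3·7 + 9 = 30.
Hence |(3t^2 + 6t - 5) − 40| ≤ 30|t + 5| < eps provided |t + 5| < eps/30.
Choosing delta = min(2, eps/30) ensures both conditions, hence |(3t^2 + 6t - 5) − 40| < eps.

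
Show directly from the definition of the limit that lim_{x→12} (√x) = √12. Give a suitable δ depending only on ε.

δ = min(12, √12·ε)

Suppose ε > 0. We want δ > 0 such that 0 < |x − 12| < δ implies |√x − √12| < ε.
Multiplying by the conjugate, |√x − √12| = |x − 12|/(√x + √12).
Restrict δ ≤ 12 so that |x − 12| < 12 forces x > 0, and then √x + √12 > √12.
Hence |√x − √12| < |x − 12|/√12, which is < ε once |x − 12| < √12·ε.
Take δ = min(12, √12·ε). If 0 < |x − 12| < δ then x > 0 and |√x − √12| < |x − 12|/√12 < ε.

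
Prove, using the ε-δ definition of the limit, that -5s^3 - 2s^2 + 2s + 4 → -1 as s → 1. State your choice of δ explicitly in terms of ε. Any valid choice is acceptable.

δ = min(2, ε/71)

Fix ε > 0. We want δ > 0 such that 0 < |s − 1| < δ implies |(-5s^3 - 2s^2 + 2s + 4) + 1| < ε.
(-5s^3 - 2s^2 + 2s + 4) + 1 = -5s^3 - 2s^2 + 2s + 5 = (s − 1)(-5s^2 - 7s - 5).
So |(-5s^3 - 2s^2 + 2s + 4) + 1| = |s − 1|·|-5s^2 - 7s - 5|.
Assume first that |s − 1| < 2, so |s| < 3. Then |-5s^2 - 7s - 5| ≤ 5·3^2 + 7·3 + 5 = 71.
Hence |(-5s^3 - 2s^2 + 2s + 4) + 1| ≤ 71|s − 1| < ε provided |s − 1| < ε/71.
Choosing δ = min(2, ε/71) ensures both conditions, hence |(-5s^3 - 2s^2 + 2s + 4) + 1| < ε.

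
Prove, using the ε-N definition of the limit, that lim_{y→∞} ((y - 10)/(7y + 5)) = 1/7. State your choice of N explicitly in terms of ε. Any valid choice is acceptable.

Fix ε > 0. We seek N > 0 such that y > N implies |(y - 10)/(7y + 5) − (1/7)| < ε.
(y - 10)/(7y + 5) − (1/7) = (7(y - 10) − (7y + 5)) / (7(7y + 5)) = -75/(7(7y + 5)).
For y > 0 we have 7y + 5 > 7y, so |(y - 10)/(7y + 5) − (1/7)| = 75/(7(7y + 5)) < 75/(7·7y) = (75/49)/y.
Thus |(y - 10)/(7y + 5) − (1/7)| < ε whenever y > (75/49)/ε.
Take N = (75/49)/ε. If y > N then |(y - 10)/(7y + 5) − (1/7)| < (75/49)/y < ε.

N = (75/49)/ε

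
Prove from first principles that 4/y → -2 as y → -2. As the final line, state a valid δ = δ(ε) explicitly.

δ = min(1, (1/2)ε)

Suppose ε > 0. We seek δ > 0 such that 0 < |y + 2| < δ implies |4/y + 2| < ε.
|4/y + 2| = 4·|-2 − y|/(2·|y|) = 4|y + 2|/(2|y|).
Require δ ≤ 1 so that |y| > 2 − 1 = 1, hence 2|y| > 2.
Then |4/y + 2| < 4|y + 2|/2, which is < ε when |y + 2| < (1/2)ε.
Take δ = min(1, (1/2)ε). Then 0 < |y + 2| < δ gives both |y + 2| < 1 and |y + 2| < (1/2)ε, so |4/y + 2| < ε.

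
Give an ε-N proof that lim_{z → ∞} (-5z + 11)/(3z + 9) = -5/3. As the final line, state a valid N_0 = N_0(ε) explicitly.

Fix ε > 0. We seek N_0 > 0 such that z > N_0 implies |(-5z + 11)/(3z + 9) + 5/3| < ε.
(-5z + 11)/(3z + 9) + 5/3 = (3(-5z + 11) − (-5)(3z + 9)) / (3(3z + 9)) = 78/(3(3z + 9)).
For z > 0 we have 3z + 9 > 3z, so |(-5z + 11)/(3z + 9) + 5/3| = 78/(3(3z + 9)) < 78/(3·3z) = (26/3)/z.
Thus |(-5z + 11)/(3z + 9) + 5/3| < ε whenever z > (26/3)/ε.
Take N_0 = (26/3)/ε. If z > N_0 then |(-5z + 11)/(3z + 9) + 5/3| < (26/3)/z < ε.

N_0 = (26/3)/ε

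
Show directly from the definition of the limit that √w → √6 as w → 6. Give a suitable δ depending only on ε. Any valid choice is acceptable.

Suppose ε > 0. We want δ > 0 such that 0 < |w − 6| < δ implies |√w − √6| < ε.
Multiplying by the conjugate, |√w − √6| = |w − 6|/(√w + √6).
Restrict δ ≤ 6 so that |w − 6| < 6 forces w > 0, and then √w + √6 > √6.
Hence |√w − √6| < |w − 6|/√6, which is < ε once |w − 6| < √6·ε.
Take δ = min(6, √6·ε). If 0 < |w − 6| < δ then w > 0 and |√w − √6| < |w − 6|/√6 < ε.

δ = min(6, √6·ε)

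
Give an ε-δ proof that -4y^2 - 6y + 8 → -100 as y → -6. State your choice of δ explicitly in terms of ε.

δ = min(1, ε/46)

Let ε > 0. We want δ > 0 such that 0 < |y + 6| < δ implies |(-4y^2 - 6y + 8) + 100| < ε.
(-4y^2 - 6y + 8) + 100 = -4y^2 - 6y + 108 = (y + 6)(-4y + 18).
So |(-4y^2 - 6y + 8) + 100| = |y + 6|·|-4y + 18|.
Assume first that |y + 6| < 1, so |y| < 7. Then |-4y + 18| ≤ 4·7 + 18 = 46.
Hence |(-4y^2 - 6y + 8) + 100| ≤ 46|y + 6| < ε provided |y + 6| < ε/46.
Choosing δ = min(1, ε/46) ensures both conditions, hence |(-4y^2 - 6y + 8) + 100| < ε.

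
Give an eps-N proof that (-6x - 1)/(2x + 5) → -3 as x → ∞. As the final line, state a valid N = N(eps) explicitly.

Suppose eps > 0. We seek N > 0 such that x > N implies |(-6x - 1)/(2x + 5) + 3| < eps.
(-6x - 1)/(2x + 5) + 3 = (2(-6x - 1) − (-6)(2x + 5)) / (2(2x + 5)) = 28/(2(2x + 5)).
For x > 0 we have 2x + 5 > 2x, so |(-6x - 1)/(2x + 5) + 3| = 28/(2(2x + 5)) < 28/(2·2x) = 7/x.
Thus |(-6x - 1)/(2x + 5) + 3| < eps whenever x > 7/eps.
Take N = 7/eps. If x > N then |(-6x - 1)/(2x + 5) + 3| < 7/x < eps.

N = 7/eps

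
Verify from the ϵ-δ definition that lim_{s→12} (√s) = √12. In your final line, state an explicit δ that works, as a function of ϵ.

δ = min(12, √12·ϵ)

Let ϵ > 0. We want δ > 0 such that 0 < |s − 12| < δ implies |√s − √12| < ϵ.
Multiplying by the conjugate, |√s − √12| = |s − 12|/(√s + √12).
Restrict δ ≤ 12 so that |s − 12| < 12 forces s > 0, and then √s + √12 > √12.
Hence |√s − √12| < |s − 12|/√12, which is < ϵ once |s − 12| < √12·ϵ.
Take δ = min(12, √12·ϵ). If 0 < |s − 12| < δ then s > 0 and |√s − √12| < |s − 12|/√12 < ϵ.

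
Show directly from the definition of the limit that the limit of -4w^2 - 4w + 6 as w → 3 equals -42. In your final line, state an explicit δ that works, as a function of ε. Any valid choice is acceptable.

Suppose ε > 0. We want δ > 0 such that 0 < |w − 3| < δ implies |(-4w^2 - 4w + 6) + 42| < ε.
(-4w^2 - 4w + 6) + 42 = -4w^2 - 4w + 48 = (w − 3)(-4w - 16).
So |(-4w^2 - 4w + 6) + 42| = |w − 3|·|-4w - 16|.
Require δ ≤ 2. Then |w − 3| < 2 gives |w| < 5, and by the triangle inequality |-4w - 16| ≤ 4·5 + 16 = 36.
Hence |(-4w^2 - 4w + 6) + 42| ≤ 36|w − 3| < ε provided |w − 3| < ε/36.
Take δ = min(2, ε/36). Then 0 < |w − 3| < δ gives both |w − 3| < 2 and |w − 3| < ε/36, so |(-4w^2 - 4w + 6) + 42| < ε.

δ = min(2, ε/36)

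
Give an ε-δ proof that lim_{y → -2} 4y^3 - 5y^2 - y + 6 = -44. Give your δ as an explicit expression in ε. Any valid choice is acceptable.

δ = min(2, ε/141)

Let ε > 0 be given. We want δ > 0 such that 0 < |y + 2| < δ implies |(4y^3 - 5y^2 - y + 6) + 44| < ε.
(4y^3 - 5y^2 - y + 6) + 44 = 4y^3 - 5y^2 - y + 50 = (y + 2)(4y^2 - 13y + 25).
So |(4y^3 - 5y^2 - y + 6) + 44| = |y + 2|·|4y^2 - 13y + 25|.
Require δ ≤ 2. Then |y + 2| < 2 gives |y| < 4, and by the triangle inequality |4y^2 - 13y + 25| ≤ 4·4^2 + 13·4 + 25 = 141.
Hence |(4y^3 - 5y^2 - y + 6) + 44| ≤ 141|y + 2| < ε provided |y + 2| < ε/141.
Choosing δ = min(2, ε/141) ensures both conditions, hence |(4y^3 - 5y^2 - y + 6) + 44| < ε.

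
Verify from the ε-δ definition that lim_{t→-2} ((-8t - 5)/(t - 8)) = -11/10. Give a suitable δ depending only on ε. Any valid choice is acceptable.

δ = min(5, (50/69)ε)

Suppose ε > 0. We want δ > 0 with 0 < |t + 2| < δ ⇒ |(-8t - 5)/(t - 8) + 11/10| < ε.
Combining over a common denominator, (-8t - 5)/(t - 8) + 11/10 = [(-8t - 5)·(-10) − 11·(t - 8)] / [(-10)·(t - 8)] = 69(t + 2) / ((-10)(t - 8)).
So |(-8t - 5)/(t - 8) + 11/10| = 69|t + 2| / (10·|t − 8|).
Restrict δ ≤ 5. Then |t + 2| < 5 gives |t − 8| = |(t + 2) + (-10)| ≥ 10 − 5 = 5.
Hence |(-8t - 5)/(t - 8) + 11/10| < 69|t + 2|/(10·5) = (69/50)|t + 2|, which is < ε once |t + 2| < (50/69)ε.
Take δ = min(5, (50/69)ε). Then 0 < |t + 2| < δ forces both bounds, so |(-8t - 5)/(t - 8) + 11/10| < ε.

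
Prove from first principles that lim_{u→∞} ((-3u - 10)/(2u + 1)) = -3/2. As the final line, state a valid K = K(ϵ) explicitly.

Suppose ϵ > 0. We seek K > 0 such that u > K implies |(-3u - 10)/(2u + 1) + 3/2| < ϵ.
(-3u - 10)/(2u + 1) + 3/2 = (2(-3u - 10) − (-3)(2u + 1)) / (2(2u + 1)) = -17/(2(2u + 1)).
For u > 0 we have 2u + 1 > 2u, so |(-3u - 10)/(2u + 1) + 3/2| = 17/(2(2u + 1)) < 17/(2·2u) = (17/4)/u.
Thus |(-3u - 10)/(2u + 1) + 3/2| < ϵ whenever u > (17/4)/ϵ.
Take K = (17/4)/ϵ. If u > K then |(-3u - 10)/(2u + 1) + 3/2| < (17/4)/u < ϵ.

K = (17/4)/ϵ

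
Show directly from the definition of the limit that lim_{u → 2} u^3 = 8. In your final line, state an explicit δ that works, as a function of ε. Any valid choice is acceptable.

Suppose ε > 0. We seek δ > 0 with 0 < |u − 2| < δ ⇒ |u^3 − 8| < ε.
Factor: u^3 − 8 = (u − 2)(u^2 + 2u + 4), so |u^3 − 8| = |u − 2|·|u^2 + 2u + 4|.
Impose δ ≤ 1 so that |u| < 3; then |u^2 + 2u + 4| ≤ 19.
Hence |u^3 − 8| ≤ 19|u − 2|, which is < ε once |u − 2| < ε/19.
Take δ = min(1, ε/19). If 0 < |u − 2| < δ then both bounds hold and |u^3 − 8| ≤ 19|u − 2| < 19·(ε/19) = ε.

δ = min(1, ε/19)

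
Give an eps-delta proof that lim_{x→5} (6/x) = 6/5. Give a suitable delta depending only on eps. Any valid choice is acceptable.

delta = min(5/2, (25/12)eps)

Fix eps > 0. We seek delta > 0 such that 0 < |x − 5| < delta implies |6/x − (6/5)| < eps.
|6/x − (6/5)| = 6·|5 − x|/(5·|x|) = 6|x − 5|/(5|x|).
Require delta ≤ 5/2 so that |x| > 5 − 5/2 = 5/2, hence 5|x| > 25/2.
Then |6/x − (6/5)| < 6|x − 5|/(25/2), which is < eps when |x − 5| < (25/12)eps.
Take delta = min(5/2, (25/12)eps). Then 0 < |x − 5| < delta gives both |x − 5| < 5/2 and |x − 5| < (25/12)eps, so |6/x − (6/5)| < eps.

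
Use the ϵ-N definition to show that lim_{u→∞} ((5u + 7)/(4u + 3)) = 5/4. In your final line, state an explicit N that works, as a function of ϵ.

Fix ϵ > 0. We seek N > 0 such that u > N implies |(5u + 7)/(4u + 3) − (5/4)| < ϵ.
(5u + 7)/(4u + 3) − (5/4) = (4(5u + 7) − 5(4u + 3)) / (4(4u + 3)) = 13/(4(4u + 3)).
For u > 0 we have 4u + 3 > 4u, so |(5u + 7)/(4u + 3) − (5/4)| = 13/(4(4u + 3)) < 13/(4·4u) = (13/16)/u.
Thus |(5u + 7)/(4u + 3) − (5/4)| < ϵ whenever u > (13/16)/ϵ.
Take N = (13/16)/ϵ. If u > N then |(5u + 7)/(4u + 3) − (5/4)| < (13/16)/u < ϵ.

N = (13/16)/ϵ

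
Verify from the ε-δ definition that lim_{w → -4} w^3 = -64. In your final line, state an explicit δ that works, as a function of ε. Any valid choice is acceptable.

Let ε > 0. We seek δ > 0 with 0 < |w + 4| < δ ⇒ |w^3 + 64| < ε.
Factor: w^3 + 64 = (w + 4)(w^2 - 4w + 16), so |w^3 + 64| = |w + 4|·|w^2 - 4w + 16|.
Restrict δ ≤ 1. Then |w + 4| < 1 gives |w| < 5, so by the triangle inequality |w^2 - 4w + 16| ≤ 5^2 + 4·5 + 16 = 61.
Hence |w^3 + 64| ≤ 61|w + 4|, which is < ε once |w + 4| < ε/61.
Take δ = min(1, ε/61). If 0 < |w + 4| < δ then both bounds hold and |w^3 + 64| ≤ 61|w + 4| < 61·(ε/61) = ε.

δ = min(1, ε/61)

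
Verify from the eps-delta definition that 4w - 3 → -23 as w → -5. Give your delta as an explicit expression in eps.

Fix eps > 0. We need delta > 0 so that 0 < |w + 5| < delta implies |(4w - 3) + 23| < eps.
|(4w - 3) + 23| = |4w + 20| = 4|w + 5|.
So 4|w + 5| < eps exactly when |w + 5| < eps/4.
Choosing delta = eps/4 gives |(4w - 3) + 23| = 4|w + 5| < eps whenever |w + 5| < delta.

delta = eps/4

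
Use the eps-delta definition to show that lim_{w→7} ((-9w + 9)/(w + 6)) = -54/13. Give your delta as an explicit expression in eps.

Fix eps > 0. We want delta > 0 with 0 < |w − 7| < delta ⇒ |(-9w + 9)/(w + 6) + 54/13| < eps.
Combining over a common denominator, (-9w + 9)/(w + 6) + 54/13 = [(-9w + 9)·13 − (-54)·(w + 6)] / [13·(w + 6)] = -63(w − 7) / (13(w + 6)).
So |(-9w + 9)/(w + 6) + 54/13| = 63|w − 7| / (13·|w + 6|).
Require delta ≤ 13/2, so |w + 6| ≥ |13| − |w − 7| > 13 − 13/2 = 13/2.
Hence |(-9w + 9)/(w + 6) + 54/13| < 63|w − 7|/(13·(13/2)) = (126/169)|w − 7|, which is < eps once |w − 7| < (169/126)eps.
Take delta = min(13/2, (169/126)eps). Then 0 < |w − 7| < delta forces both bounds, so |(-9w + 9)/(w + 6) + 54/13| < eps.

delta = min(13/2, (169/126)eps)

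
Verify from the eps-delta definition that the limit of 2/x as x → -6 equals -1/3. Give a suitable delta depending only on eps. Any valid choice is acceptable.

Let eps > 0 be given. We seek delta > 0 such that 0 < |x + 6| < delta implies |2/x + 1/3| < eps.
|2/x + 1/3| = 2·|-6 − x|/(6·|x|) = 2|x + 6|/(6|x|).
Require delta ≤ 3 so that |x| > 6 − 3 = 3, hence 6|x| > 18.
Then |2/x + 1/3| < 2|x + 6|/18, which is < eps when |x + 6| < 9eps.
Take delta = min(3, 9eps). Then 0 < |x + 6| < delta gives both |x + 6| < 3 and |x + 6| < 9eps, so |2/x + 1/3| < eps.

delta = min(3, 9eps)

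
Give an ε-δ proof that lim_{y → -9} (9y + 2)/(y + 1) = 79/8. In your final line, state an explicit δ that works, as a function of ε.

Let ε > 0 be given. We want δ > 0 with 0 < |y + 9| < δ ⇒ |(9y + 2)/(y + 1) − (79/8)| < ε.
Combining over a common denominator, (9y + 2)/(y + 1) − (79/8) = [(9y + 2)·(-8) − (-79)·(y + 1)] / [(-8)·(y + 1)] = 7(y + 9) / ((-8)(y + 1)).
So |(9y + 2)/(y + 1) − (79/8)| = 7|y + 9| / (8·|y + 1|).
Restrict δ ≤ 4. Then |y + 9| < 4 gives |y + 1| = |(y + 9) + (-8)| ≥ 8 − 4 = 4.
Hence |(9y + 2)/(y + 1) − (79/8)| < 7|y + 9|/(8·4) = (7/32)|y + 9|, which is < ε once |y + 9| < (32/7)ε.
Take δ = min(4, (32/7)ε). Then 0 < |y + 9| < δ forces both bounds, so |(9y + 2)/(y + 1) − (79/8)| < ε.

δ = min(4, (32/7)ε)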